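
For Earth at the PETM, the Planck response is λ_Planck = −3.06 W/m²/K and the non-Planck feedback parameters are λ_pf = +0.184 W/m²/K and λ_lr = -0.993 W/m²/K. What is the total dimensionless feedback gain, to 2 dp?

Convert to gains: g_pf = 0.184/3.06 = 0.06013; g_lr = -0.993/3.06 = -0.3245.
Total gain g = -0.26437.

-0.26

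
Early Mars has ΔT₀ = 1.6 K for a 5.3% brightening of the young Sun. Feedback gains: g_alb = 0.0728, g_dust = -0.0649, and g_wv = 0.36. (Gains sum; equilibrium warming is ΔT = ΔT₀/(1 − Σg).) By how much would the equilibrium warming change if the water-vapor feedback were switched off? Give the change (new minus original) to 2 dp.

Original: g = 0.3679, ΔT = 1.6/(1−0.3679) = 2.5312 K.
Without water-vapor: g' = 0.0079, ΔT' = 1.6/(1−0.0079) = 1.6127 K.
Change = 1.6127 − 2.5312 = -0.92 K.

-0.92 K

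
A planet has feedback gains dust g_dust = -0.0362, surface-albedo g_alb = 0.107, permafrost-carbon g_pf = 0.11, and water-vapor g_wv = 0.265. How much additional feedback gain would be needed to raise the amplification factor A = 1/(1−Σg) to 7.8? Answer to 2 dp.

Current total gain = 0.4458.
Target gain for A = 7.8: g* = 1 − 1/7.8 = 0.8718.
Additional gain needed = 0.8718 − 0.4458 = 0.43.

0.43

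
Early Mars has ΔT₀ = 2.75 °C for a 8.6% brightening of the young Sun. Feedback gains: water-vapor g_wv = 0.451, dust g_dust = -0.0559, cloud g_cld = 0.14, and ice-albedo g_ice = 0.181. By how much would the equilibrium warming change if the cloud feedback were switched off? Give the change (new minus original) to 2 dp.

-3.20 °C

Original: g = 0.7161, ΔT = 2.75/(1−0.7161) = 9.6865 °C.
Without cloud: g' = 0.5761, ΔT' = 2.75/(1−0.5761) = 6.4874 °C.
Change = 6.4874 − 9.6865 = -3.20 °C.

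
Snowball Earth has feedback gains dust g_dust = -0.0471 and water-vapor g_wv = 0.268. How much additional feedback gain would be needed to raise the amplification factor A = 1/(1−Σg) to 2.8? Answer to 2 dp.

Current total gain = 0.2209.
Target gain for A = 2.8: g* = 1 − 1/2.8 = 0.6429.
Additional gain needed = 0.6429 − 0.2209 = 0.42.

0.42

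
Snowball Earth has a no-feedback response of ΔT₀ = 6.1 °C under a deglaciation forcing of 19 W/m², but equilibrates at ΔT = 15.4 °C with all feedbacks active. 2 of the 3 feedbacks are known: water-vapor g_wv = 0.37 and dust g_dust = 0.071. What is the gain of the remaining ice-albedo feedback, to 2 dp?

0.16

Amplification A = ΔT/ΔT₀ = 15.4/6.1 = 2.525.
Total gain g = 1 − 1/A = 1 − 1/2.525 = 0.604.
Known gains sum to 0.37 + 0.071 = 0.441.
g_ice = 0.604 − 0.441 = 0.16.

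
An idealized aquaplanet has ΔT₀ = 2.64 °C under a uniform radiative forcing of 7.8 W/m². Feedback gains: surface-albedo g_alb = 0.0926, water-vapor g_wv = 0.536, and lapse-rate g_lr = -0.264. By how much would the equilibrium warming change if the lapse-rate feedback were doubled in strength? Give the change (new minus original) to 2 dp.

Original: g = 0.3646, ΔT = 2.64/(1−0.3646) = 4.1549 °C.
With doubled lapse-rate: g' = 0.1006, ΔT' = 2.64/(1−0.1006) = 2.9353 °C.
Change = 2.9353 − 4.1549 = -1.22 °C.

-1.22 °C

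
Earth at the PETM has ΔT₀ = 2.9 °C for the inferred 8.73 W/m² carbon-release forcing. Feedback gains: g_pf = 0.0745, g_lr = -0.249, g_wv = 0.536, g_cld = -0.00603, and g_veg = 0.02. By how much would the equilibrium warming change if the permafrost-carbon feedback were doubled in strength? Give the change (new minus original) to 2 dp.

Original: g = 0.37547, ΔT = 2.9/(1−0.37547) = 4.6435 °C.
With doubled permafrost-carbon: g' = 0.44997, ΔT' = 2.9/(1−0.44997) = 5.2724 °C.
Change = 5.2724 − 4.6435 = 0.63 °C.

0.63 °C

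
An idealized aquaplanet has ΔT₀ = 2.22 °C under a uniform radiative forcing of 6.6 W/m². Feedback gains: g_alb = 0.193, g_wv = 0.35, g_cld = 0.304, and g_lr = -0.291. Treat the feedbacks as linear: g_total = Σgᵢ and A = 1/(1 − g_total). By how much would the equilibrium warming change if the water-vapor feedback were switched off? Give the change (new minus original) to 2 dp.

-2.20 °C

Original: g = 0.556, ΔT = 2.22/(1−0.556) = 5.0000 °C.
Without water-vapor: g' = 0.206, ΔT' = 2.22/(1−0.206) = 2.7960 °C.
Change = 2.7960 − 5.0000 = -2.20 °C.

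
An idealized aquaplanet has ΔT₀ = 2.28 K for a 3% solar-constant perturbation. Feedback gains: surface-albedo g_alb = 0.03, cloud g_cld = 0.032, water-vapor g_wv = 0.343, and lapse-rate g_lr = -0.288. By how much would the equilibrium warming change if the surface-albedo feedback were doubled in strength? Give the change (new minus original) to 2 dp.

0.09 K

Original: g = 0.117, ΔT = 2.28/(1−0.117) = 2.5821 K.
With doubled surface-albedo: g' = 0.147, ΔT' = 2.28/(1−0.147) = 2.6729 K.
Change = 2.6729 − 2.5821 = 0.09 K.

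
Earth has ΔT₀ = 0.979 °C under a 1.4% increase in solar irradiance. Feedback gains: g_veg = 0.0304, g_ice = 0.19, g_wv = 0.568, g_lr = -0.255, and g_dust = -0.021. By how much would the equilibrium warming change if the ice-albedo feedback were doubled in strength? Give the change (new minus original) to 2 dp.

1.28 °C

Original: g = 0.5124, ΔT = 0.979/(1−0.5124) = 2.0078 °C.
With doubled ice-albedo: g' = 0.7024, ΔT' = 0.979/(1−0.7024) = 3.2897 °C.
Change = 3.2897 − 2.0078 = 1.28 °C.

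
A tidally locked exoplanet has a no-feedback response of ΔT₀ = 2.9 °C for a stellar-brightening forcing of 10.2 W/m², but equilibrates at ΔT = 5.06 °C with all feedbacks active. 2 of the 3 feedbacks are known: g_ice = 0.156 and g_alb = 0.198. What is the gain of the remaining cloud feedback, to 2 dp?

0.07

Amplification A = ΔT/ΔT₀ = 5.06/2.9 = 1.745.
Total gain g = 1 − 1/A = 1 − 1/1.745 = 0.4269.
Known gains sum to 0.156 + 0.198 = 0.354.
g_cld = 0.4269 − 0.354 = 0.07.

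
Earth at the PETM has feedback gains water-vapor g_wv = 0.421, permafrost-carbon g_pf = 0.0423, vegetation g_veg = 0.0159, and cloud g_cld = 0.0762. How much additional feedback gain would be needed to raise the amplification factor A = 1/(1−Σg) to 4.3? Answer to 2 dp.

0.21

Current total gain = 0.5554.
Target gain for A = 4.3: g* = 1 − 1/4.3 = 0.7674.
Additional gain needed = 0.7674 − 0.5554 = 0.21.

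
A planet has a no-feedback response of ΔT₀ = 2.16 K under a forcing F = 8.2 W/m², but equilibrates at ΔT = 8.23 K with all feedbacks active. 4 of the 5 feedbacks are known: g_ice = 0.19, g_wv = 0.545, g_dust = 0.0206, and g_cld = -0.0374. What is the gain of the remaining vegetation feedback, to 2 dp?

0.02

Amplification A = ΔT/ΔT₀ = 8.23/2.16 = 3.81.
Total gain g = 1 − 1/A = 1 − 1/3.81 = 0.7375.
Known gains sum to 0.19 + 0.545 + 0.0206 − 0.0374 = 0.7182.
g_veg = 0.7375 − 0.7182 = 0.02.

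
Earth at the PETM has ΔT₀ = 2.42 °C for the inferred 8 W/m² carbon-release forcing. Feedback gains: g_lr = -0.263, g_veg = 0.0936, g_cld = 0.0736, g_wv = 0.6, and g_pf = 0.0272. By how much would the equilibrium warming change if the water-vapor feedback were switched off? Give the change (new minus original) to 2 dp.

Original: g = 0.5314, ΔT = 2.42/(1−0.5314) = 5.1643 °C.
Without water-vapor: g' = -0.0686, ΔT' = 2.42/(1+0.0686) = 2.2646 °C.
Change = 2.2646 − 5.1643 = -2.90 °C.

-2.90 °C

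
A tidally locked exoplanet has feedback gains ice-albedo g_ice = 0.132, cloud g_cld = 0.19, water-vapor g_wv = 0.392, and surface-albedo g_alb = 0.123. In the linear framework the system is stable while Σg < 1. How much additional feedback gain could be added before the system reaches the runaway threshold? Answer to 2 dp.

0.16

Current total gain = 0.132 + 0.19 + 0.392 + 0.123 = 0.837.
Margin to runaway = 1 − 0.837 = 0.16.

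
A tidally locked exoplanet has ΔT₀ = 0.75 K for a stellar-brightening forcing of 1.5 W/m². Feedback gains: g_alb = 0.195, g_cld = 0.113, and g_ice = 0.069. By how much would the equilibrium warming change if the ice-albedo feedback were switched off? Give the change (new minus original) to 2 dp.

Original: g = 0.377, ΔT = 0.75/(1−0.377) = 1.2039 K.
Without ice-albedo: g' = 0.308, ΔT' = 0.75/(1−0.308) = 1.0838 K.
Change = 1.0838 − 1.2039 = -0.12 K.

-0.12 K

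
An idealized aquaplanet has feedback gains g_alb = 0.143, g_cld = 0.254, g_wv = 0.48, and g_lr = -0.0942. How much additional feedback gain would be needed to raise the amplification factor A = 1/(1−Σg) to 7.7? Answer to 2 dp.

0.09

Current total gain = 0.7828.
Target gain for A = 7.7: g* = 1 − 1/7.7 = 0.8701.
Additional gain needed = 0.8701 − 0.7828 = 0.09.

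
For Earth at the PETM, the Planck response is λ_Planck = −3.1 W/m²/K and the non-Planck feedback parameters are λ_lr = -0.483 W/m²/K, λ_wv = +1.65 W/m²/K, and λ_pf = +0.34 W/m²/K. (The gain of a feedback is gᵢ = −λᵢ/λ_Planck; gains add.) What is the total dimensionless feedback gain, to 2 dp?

0.49

Convert to gains: g_lr = -0.483/3.1 = -0.1558; g_wv = 1.65/3.1 = 0.5323; g_pf = 0.34/3.1 = 0.1097.
Total gain g = 0.4862.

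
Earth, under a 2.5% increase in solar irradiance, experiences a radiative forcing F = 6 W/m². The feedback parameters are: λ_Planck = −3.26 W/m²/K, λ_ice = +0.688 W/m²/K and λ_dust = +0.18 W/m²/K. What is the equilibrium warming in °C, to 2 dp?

Net feedback parameter λ = (−3.26) + (+0.688) + (+0.18) = -2.392 W/m²/K.
ΔT = −F/λ = −6/(-2.392) = 2.51 °C.

2.51 °C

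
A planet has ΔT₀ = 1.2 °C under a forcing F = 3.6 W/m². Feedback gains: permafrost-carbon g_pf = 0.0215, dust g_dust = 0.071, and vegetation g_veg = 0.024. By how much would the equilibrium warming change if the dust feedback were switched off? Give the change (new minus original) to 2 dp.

-0.10 °C

Original: g = 0.1165, ΔT = 1.2/(1−0.1165) = 1.3582 °C.
Without dust: g' = 0.0455, ΔT' = 1.2/(1−0.0455) = 1.2572 °C.
Change = 1.2572 − 1.3582 = -0.10 °C.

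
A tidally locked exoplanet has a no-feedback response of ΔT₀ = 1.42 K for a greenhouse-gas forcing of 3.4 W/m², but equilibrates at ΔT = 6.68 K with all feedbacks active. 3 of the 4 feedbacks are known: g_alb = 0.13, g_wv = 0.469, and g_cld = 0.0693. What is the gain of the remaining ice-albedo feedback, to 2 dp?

Amplification A = ΔT/ΔT₀ = 6.68/1.42 = 4.704.
Total gain g = 1 − 1/A = 1 − 1/4.704 = 0.7874.
Known gains sum to 0.13 + 0.469 + 0.0693 = 0.6683.
g_ice = 0.7874 − 0.6683 = 0.12.

0.12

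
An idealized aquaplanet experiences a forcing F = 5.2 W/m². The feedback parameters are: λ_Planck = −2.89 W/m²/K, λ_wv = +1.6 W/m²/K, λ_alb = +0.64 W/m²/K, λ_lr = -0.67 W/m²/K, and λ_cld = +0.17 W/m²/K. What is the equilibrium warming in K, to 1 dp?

4.5 K

Net feedback parameter λ = (−2.89) + (+1.6) + (+0.64) + (-0.67) + (+0.17) = -1.15 W/m²/K.
ΔT = −F/λ = −5.2/(-1.15) = 4.5 K.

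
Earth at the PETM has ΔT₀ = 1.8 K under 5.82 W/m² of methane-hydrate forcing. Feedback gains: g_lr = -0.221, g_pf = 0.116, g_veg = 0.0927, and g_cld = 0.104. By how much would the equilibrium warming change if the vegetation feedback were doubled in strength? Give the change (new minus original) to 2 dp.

0.23 K

Original: g = 0.0917, ΔT = 1.8/(1−0.0917) = 1.9817 K.
With doubled vegetation: g' = 0.1844, ΔT' = 1.8/(1−0.1844) = 2.2070 K.
Change = 2.2070 − 1.9817 = 0.23 K.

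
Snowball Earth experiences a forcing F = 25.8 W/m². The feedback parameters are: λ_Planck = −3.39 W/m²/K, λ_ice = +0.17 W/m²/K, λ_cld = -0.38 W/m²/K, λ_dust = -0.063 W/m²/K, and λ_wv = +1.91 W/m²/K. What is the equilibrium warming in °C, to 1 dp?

14.7 °C

Net feedback parameter λ = (−3.39) + (+0.17) + (-0.38) + (-0.063) + (+1.91) = -1.753 W/m²/K.
ΔT = −F/λ = −25.8/(-1.753) = 14.7 °C.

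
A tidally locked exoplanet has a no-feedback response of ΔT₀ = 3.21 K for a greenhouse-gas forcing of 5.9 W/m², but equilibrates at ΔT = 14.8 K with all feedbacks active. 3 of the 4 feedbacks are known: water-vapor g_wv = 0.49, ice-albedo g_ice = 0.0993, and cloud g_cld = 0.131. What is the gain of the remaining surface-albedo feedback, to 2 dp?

0.06

Amplification A = ΔT/ΔT₀ = 14.8/3.21 = 4.611.
Total gain g = 1 − 1/A = 1 − 1/4.611 = 0.7831.
Known gains sum to 0.49 + 0.0993 + 0.131 = 0.7203.
g_alb = 0.7831 − 0.7203 = 0.06.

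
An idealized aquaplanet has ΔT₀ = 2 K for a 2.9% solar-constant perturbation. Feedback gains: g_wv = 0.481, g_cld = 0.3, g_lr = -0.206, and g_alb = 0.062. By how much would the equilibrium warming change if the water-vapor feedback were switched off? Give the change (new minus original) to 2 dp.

Original: g = 0.637, ΔT = 2/(1−0.637) = 5.5096 K.
Without water-vapor: g' = 0.156, ΔT' = 2/(1−0.156) = 2.3697 K.
Change = 2.3697 − 5.5096 = -3.14 K.

-3.14 K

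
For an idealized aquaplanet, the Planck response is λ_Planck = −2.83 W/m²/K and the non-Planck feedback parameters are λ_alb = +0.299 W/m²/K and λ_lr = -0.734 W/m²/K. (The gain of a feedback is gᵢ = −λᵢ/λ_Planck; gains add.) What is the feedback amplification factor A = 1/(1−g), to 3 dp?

Convert to gains: g_alb = 0.299/2.83 = 0.1057; g_lr = -0.734/2.83 = -0.2594.
Total gain g = -0.1537.
A = 1/(1 + 0.1537) = 0.867.

0.867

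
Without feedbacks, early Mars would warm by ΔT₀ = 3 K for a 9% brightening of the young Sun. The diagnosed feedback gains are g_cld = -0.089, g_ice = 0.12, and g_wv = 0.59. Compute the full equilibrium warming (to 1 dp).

7.9 K

Total gain g = -0.089 + 0.12 + 0.59 = 0.621.
Amplification A = 1/(1 − 0.621) = 2.639.
ΔT = 3 × 2.639 = 7.9 K.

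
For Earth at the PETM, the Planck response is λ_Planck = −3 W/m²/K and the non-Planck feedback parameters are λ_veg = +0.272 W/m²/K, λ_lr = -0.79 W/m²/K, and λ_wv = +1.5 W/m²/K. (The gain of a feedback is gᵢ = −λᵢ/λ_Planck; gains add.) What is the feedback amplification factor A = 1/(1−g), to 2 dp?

Convert to gains: g_veg = 0.272/3 = 0.09067; g_lr = -0.79/3 = -0.2633; g_wv = 1.5/3 = 0.5.
Total gain g = 0.32737.
A = 1/(1 − 0.32737) = 1.49.

1.49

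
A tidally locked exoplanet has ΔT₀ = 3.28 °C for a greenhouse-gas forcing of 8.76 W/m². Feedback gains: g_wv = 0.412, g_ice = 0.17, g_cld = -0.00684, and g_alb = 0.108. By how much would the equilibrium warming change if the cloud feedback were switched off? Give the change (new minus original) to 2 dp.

Original: g = 0.68316, ΔT = 3.28/(1−0.68316) = 10.3522 °C.
Without cloud: g' = 0.69, ΔT' = 3.28/(1−0.69) = 10.5806 °C.
Change = 10.5806 − 10.3522 = 0.23 °C.

0.23 °C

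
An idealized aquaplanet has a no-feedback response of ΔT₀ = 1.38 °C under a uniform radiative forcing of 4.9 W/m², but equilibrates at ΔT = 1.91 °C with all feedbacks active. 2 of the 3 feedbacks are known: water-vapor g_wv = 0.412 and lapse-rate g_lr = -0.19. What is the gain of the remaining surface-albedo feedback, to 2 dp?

0.06

Amplification A = ΔT/ΔT₀ = 1.91/1.38 = 1.384.
Total gain g = 1 − 1/A = 1 − 1/1.384 = 0.2775.
Known gains sum to 0.412 − 0.19 = 0.222.
g_alb = 0.2775 − 0.222 = 0.06.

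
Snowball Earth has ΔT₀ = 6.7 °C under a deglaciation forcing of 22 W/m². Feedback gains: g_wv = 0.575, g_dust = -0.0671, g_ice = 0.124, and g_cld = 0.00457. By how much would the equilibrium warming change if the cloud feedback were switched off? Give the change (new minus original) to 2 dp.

Original: g = 0.63647, ΔT = 6.7/(1−0.63647) = 18.4304 °C.
Without cloud: g' = 0.6319, ΔT' = 6.7/(1−0.6319) = 18.2016 °C.
Change = 18.2016 − 18.4304 = -0.23 °C.

-0.23 °C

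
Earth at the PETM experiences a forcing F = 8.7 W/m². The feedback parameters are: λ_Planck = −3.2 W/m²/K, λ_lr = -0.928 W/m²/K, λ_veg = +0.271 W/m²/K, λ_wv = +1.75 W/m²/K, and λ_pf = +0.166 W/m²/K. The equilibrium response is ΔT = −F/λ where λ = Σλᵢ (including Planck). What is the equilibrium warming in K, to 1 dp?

Net feedback parameter λ = (−3.2) + (-0.928) + (+0.271) + (+1.75) + (+0.166) = -1.941 W/m²/K.
ΔT = −F/λ = −8.7/(-1.941) = 4.5 K.

4.5 K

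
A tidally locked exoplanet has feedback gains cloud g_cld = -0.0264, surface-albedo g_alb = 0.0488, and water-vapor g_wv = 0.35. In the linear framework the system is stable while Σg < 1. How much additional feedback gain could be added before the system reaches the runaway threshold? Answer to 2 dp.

0.63

Current total gain = -0.0264 + 0.0488 + 0.35 = 0.3724.
Margin to runaway = 1 − 0.3724 = 0.63.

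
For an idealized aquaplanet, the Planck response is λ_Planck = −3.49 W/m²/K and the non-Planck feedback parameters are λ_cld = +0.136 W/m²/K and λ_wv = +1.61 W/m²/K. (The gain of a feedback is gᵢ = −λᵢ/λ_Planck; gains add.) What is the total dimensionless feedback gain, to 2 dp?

Convert to gains: g_cld = 0.136/3.49 = 0.03897; g_wv = 1.61/3.49 = 0.4613.
Total gain g = 0.50027.

0.50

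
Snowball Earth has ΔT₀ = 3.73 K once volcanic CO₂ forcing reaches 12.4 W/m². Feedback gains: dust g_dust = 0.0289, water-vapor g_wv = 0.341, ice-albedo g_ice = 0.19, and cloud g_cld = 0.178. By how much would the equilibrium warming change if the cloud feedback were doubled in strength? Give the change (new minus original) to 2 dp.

Original: g = 0.7379, ΔT = 3.73/(1−0.7379) = 14.2312 K.
With doubled cloud: g' = 0.9159, ΔT' = 3.73/(1−0.9159) = 44.3520 K.
Change = 44.3520 − 14.2312 = 30.12 K.

30.12 K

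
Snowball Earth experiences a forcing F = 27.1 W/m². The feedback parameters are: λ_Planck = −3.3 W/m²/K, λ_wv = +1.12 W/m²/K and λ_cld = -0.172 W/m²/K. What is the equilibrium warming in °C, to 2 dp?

Net feedback parameter λ = (−3.3) + (+1.12) + (-0.172) = -2.352 W/m²/K.
ΔT = −F/λ = −27.1/(-2.352) = 11.52 °C.

11.52 °C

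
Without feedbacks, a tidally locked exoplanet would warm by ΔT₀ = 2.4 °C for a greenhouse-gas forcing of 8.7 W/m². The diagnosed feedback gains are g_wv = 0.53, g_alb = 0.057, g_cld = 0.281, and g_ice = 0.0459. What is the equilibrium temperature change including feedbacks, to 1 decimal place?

27.9 °C

Total gain g = 0.53 + 0.057 + 0.281 + 0.0459 = 0.9139.
Amplification A = 1/(1 − 0.9139) = 11.61.
ΔT = 2.4 × 11.61 = 27.9 °C.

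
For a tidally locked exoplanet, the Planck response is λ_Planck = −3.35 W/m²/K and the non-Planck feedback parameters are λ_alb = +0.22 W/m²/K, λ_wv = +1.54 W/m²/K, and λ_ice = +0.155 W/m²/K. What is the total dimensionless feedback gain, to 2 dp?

Convert to gains: g_alb = 0.22/3.35 = 0.06567; g_wv = 1.54/3.35 = 0.4597; g_ice = 0.155/3.35 = 0.04627.
Total gain g = 0.57164.

0.57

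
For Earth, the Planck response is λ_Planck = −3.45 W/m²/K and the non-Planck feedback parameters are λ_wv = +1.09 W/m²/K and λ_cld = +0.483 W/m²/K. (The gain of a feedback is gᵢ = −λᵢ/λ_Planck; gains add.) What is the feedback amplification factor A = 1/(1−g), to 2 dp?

Convert to gains: g_wv = 1.09/3.45 = 0.3159; g_cld = 0.483/3.45 = 0.14.
Total gain g = 0.4559.
A = 1/(1 − 0.4559) = 1.84.

1.84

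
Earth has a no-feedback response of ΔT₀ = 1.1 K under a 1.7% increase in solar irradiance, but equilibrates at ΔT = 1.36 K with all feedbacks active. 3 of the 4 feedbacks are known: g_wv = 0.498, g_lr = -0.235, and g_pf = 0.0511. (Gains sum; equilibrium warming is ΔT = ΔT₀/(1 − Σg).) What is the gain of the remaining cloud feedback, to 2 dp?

-0.12

Amplification A = ΔT/ΔT₀ = 1.36/1.1 = 1.236.
Total gain g = 1 − 1/A = 1 − 1/1.236 = 0.1909.
Known gains sum to 0.498 − 0.235 + 0.0511 = 0.3141.
g_cld = 0.1909 − 0.3141 = -0.12.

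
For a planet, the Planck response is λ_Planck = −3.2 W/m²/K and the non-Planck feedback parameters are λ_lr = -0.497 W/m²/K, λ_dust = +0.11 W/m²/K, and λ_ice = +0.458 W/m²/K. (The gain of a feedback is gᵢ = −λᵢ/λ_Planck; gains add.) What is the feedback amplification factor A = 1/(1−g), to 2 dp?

1.02

Convert to gains: g_lr = -0.497/3.2 = -0.1553; g_dust = 0.11/3.2 = 0.03437; g_ice = 0.458/3.2 = 0.1431.
Total gain g = 0.02217.
A = 1/(1 − 0.02217) = 1.02.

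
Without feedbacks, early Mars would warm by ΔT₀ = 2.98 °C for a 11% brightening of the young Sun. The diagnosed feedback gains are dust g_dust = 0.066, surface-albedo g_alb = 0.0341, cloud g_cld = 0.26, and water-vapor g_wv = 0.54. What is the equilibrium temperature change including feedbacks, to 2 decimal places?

29.83 °C

Total gain g = 0.066 + 0.0341 + 0.26 + 0.54 = 0.9001.
Amplification A = 1/(1 − 0.9001) = 10.01.
ΔT = 2.98 × 10.01 = 29.83 °C.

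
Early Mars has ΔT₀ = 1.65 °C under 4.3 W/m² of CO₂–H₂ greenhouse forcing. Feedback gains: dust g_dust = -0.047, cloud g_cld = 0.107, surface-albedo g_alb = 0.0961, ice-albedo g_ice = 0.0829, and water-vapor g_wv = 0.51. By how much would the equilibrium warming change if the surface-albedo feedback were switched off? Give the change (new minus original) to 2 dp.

-1.82 °C

Original: g = 0.749, ΔT = 1.65/(1−0.749) = 6.5737 °C.
Without surface-albedo: g' = 0.6529, ΔT' = 1.65/(1−0.6529) = 4.7537 °C.
Change = 4.7537 − 6.5737 = -1.82 °C.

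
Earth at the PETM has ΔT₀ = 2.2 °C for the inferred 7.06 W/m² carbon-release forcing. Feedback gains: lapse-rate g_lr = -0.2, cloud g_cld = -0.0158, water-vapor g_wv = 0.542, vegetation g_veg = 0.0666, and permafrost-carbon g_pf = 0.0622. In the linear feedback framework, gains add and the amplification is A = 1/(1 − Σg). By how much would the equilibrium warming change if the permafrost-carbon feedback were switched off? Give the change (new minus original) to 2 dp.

Original: g = 0.455, ΔT = 2.2/(1−0.455) = 4.0367 °C.
Without permafrost-carbon: g' = 0.3928, ΔT' = 2.2/(1−0.3928) = 3.6232 °C.
Change = 3.6232 − 4.0367 = -0.41 °C.

-0.41 °C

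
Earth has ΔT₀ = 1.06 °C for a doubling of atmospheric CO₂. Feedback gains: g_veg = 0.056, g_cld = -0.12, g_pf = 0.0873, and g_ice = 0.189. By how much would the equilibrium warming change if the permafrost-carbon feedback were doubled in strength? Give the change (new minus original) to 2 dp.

Original: g = 0.2123, ΔT = 1.06/(1−0.2123) = 1.3457 °C.
With doubled permafrost-carbon: g' = 0.2996, ΔT' = 1.06/(1−0.2996) = 1.5134 °C.
Change = 1.5134 − 1.3457 = 0.17 °C.

0.17 °C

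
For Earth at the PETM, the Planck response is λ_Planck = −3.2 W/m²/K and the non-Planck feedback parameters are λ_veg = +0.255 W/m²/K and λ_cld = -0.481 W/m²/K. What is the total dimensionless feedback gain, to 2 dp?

Convert to gains: g_veg = 0.255/3.2 = 0.07969; g_cld = -0.481/3.2 = -0.1503.
Total gain g = -0.07061.

-0.07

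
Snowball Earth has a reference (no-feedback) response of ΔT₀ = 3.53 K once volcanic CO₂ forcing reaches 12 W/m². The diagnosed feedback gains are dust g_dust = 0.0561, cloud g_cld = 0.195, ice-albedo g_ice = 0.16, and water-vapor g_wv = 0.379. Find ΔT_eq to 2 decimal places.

Total gain g = 0.0561 + 0.195 + 0.16 + 0.379 = 0.7901.
Amplification A = 1/(1 − 0.7901) = 4.764.
ΔT = 3.53 × 4.764 = 16.82 K.

16.82 K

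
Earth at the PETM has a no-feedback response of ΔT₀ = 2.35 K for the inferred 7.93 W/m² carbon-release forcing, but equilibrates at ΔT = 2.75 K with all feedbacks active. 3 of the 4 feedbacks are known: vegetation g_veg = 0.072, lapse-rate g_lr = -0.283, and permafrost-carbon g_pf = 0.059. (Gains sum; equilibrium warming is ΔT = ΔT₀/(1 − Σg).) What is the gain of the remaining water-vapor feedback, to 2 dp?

0.30

Amplification A = ΔT/ΔT₀ = 2.75/2.35 = 1.17.
Total gain g = 1 − 1/A = 1 − 1/1.17 = 0.1453.
Known gains sum to 0.072 − 0.283 + 0.059 = -0.152.
g_wv = 0.1453 + 0.152 = 0.30.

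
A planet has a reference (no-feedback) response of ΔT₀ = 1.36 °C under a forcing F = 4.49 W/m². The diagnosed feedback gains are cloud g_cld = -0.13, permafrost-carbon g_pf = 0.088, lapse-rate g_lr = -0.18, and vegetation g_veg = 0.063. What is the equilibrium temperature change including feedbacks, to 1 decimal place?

1.2 °C

Total gain g = -0.13 + 0.088 − 0.18 + 0.063 = -0.159.
Amplification A = 1/(1 + 0.159) = 0.8628.
ΔT = 1.36 × 0.8628 = 1.2 °C.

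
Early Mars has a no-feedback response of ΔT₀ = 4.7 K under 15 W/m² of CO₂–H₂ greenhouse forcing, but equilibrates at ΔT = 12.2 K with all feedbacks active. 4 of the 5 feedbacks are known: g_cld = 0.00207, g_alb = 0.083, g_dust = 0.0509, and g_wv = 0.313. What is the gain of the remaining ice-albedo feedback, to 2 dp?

Amplification A = ΔT/ΔT₀ = 12.2/4.7 = 2.596.
Total gain g = 1 − 1/A = 1 − 1/2.596 = 0.6148.
Known gains sum to 0.00207 + 0.083 + 0.0509 + 0.313 = 0.44897.
g_ice = 0.6148 − 0.44897 = 0.17.

0.17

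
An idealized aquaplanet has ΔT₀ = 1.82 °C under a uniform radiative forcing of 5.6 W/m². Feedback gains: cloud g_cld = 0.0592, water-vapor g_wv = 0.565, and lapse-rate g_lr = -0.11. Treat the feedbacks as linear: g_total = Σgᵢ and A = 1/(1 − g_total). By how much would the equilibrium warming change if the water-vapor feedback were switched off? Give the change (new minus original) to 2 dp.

Original: g = 0.5142, ΔT = 1.82/(1−0.5142) = 3.7464 °C.
Without water-vapor: g' = -0.0508, ΔT' = 1.82/(1+0.0508) = 1.7320 °C.
Change = 1.7320 − 3.7464 = -2.01 °C.

-2.01 °C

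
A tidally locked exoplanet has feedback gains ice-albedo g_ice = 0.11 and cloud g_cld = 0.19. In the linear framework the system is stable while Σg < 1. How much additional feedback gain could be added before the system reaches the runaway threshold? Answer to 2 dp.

Current total gain = 0.11 + 0.19 = 0.3.
Margin to runaway = 1 − 0.3 = 0.70.

0.70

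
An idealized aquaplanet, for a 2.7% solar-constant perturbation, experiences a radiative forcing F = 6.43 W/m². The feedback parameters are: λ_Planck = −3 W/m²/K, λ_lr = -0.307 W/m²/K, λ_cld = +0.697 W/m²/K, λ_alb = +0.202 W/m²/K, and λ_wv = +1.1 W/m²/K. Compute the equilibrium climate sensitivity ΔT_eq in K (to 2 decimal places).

Net feedback parameter λ = (−3) + (-0.307) + (+0.697) + (+0.202) + (+1.1) = -1.308 W/m²/K.
ΔT = −F/λ = −6.43/(-1.308) = 4.92 K.

4.92 K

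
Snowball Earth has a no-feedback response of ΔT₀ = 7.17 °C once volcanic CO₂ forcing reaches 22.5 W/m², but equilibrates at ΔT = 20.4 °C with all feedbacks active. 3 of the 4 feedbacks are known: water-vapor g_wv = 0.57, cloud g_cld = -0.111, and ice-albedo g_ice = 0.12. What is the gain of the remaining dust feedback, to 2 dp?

Amplification A = ΔT/ΔT₀ = 20.4/7.17 = 2.845.
Total gain g = 1 − 1/A = 1 − 1/2.845 = 0.6485.
Known gains sum to 0.57 − 0.111 + 0.12 = 0.579.
g_dust = 0.6485 − 0.579 = 0.07.

0.07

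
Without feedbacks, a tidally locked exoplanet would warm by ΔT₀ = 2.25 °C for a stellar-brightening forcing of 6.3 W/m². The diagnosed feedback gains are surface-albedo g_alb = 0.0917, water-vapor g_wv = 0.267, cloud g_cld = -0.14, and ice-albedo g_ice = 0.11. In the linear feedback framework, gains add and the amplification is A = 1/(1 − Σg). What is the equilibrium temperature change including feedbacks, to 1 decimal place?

Total gain g = 0.0917 + 0.267 − 0.14 + 0.11 = 0.3287.
Amplification A = 1/(1 − 0.3287) = 1.49.
ΔT = 2.25 × 1.49 = 3.4 °C.

3.4 °C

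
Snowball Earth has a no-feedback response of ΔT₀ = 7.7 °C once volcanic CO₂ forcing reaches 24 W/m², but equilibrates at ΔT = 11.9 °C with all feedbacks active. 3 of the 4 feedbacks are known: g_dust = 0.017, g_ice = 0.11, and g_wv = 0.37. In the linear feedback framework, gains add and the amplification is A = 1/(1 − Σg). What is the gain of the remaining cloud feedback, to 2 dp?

Amplification A = ΔT/ΔT₀ = 11.9/7.7 = 1.545.
Total gain g = 1 − 1/A = 1 − 1/1.545 = 0.3528.
Known gains sum to 0.017 + 0.11 + 0.37 = 0.497.
g_cld = 0.3528 − 0.497 = -0.14.

-0.14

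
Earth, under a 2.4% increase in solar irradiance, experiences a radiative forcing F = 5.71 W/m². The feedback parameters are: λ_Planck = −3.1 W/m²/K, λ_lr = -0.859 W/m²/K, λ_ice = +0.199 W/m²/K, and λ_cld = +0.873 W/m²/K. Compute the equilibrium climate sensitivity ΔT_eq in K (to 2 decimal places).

Net feedback parameter λ = (−3.1) + (-0.859) + (+0.199) + (+0.873) = -2.887 W/m²/K.
ΔT = −F/λ = −5.71/(-2.887) = 1.98 K.

1.98 K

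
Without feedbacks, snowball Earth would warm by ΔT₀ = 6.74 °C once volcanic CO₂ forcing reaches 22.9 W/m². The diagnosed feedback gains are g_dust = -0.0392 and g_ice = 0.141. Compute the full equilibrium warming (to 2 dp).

Total gain g = -0.0392 + 0.141 = 0.1018.
Amplification A = 1/(1 − 0.1018) = 1.113.
ΔT = 6.74 × 1.113 = 7.50 °C.

7.50 °C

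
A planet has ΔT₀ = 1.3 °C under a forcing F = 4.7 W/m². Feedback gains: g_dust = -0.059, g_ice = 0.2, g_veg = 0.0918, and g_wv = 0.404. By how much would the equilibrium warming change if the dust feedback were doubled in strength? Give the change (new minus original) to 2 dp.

-0.50 °C

Original: g = 0.6368, ΔT = 1.3/(1−0.6368) = 3.5793 °C.
With doubled dust: g' = 0.5778, ΔT' = 1.3/(1−0.5778) = 3.0791 °C.
Change = 3.0791 − 3.5793 = -0.50 °C.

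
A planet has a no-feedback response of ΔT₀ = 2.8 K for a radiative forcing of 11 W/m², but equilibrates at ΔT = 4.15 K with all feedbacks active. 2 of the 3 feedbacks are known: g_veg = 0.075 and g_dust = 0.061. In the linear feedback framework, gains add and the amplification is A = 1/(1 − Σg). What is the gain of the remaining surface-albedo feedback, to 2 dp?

0.19

Amplification A = ΔT/ΔT₀ = 4.15/2.8 = 1.482.
Total gain g = 1 − 1/A = 1 − 1/1.482 = 0.3252.
Known gains sum to 0.075 + 0.061 = 0.136.
g_alb = 0.3252 − 0.136 = 0.19.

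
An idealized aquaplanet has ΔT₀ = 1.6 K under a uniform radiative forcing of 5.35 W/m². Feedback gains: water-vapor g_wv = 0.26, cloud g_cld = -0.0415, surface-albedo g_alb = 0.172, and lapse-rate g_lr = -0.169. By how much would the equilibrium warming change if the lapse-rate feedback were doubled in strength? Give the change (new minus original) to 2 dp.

-0.37 K

Original: g = 0.2215, ΔT = 1.6/(1−0.2215) = 2.0552 K.
With doubled lapse-rate: g' = 0.0525, ΔT' = 1.6/(1−0.0525) = 1.6887 K.
Change = 1.6887 − 2.0552 = -0.37 K.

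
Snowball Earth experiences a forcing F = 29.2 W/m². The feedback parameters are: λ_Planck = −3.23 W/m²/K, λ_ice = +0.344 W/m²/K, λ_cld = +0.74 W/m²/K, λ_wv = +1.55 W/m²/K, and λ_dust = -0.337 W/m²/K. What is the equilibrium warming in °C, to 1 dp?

Net feedback parameter λ = (−3.23) + (+0.344) + (+0.74) + (+1.55) + (-0.337) = -0.933 W/m²/K.
ΔT = −F/λ = −29.2/(-0.933) = 31.3 °C.

31.3 °C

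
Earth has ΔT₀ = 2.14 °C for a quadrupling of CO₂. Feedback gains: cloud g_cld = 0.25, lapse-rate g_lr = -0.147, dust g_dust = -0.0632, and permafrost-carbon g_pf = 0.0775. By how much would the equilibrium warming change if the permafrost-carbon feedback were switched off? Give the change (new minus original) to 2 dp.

-0.20 °C

Original: g = 0.1173, ΔT = 2.14/(1−0.1173) = 2.4244 °C.
Without permafrost-carbon: g' = 0.0398, ΔT' = 2.14/(1−0.0398) = 2.2287 °C.
Change = 2.2287 − 2.4244 = -0.20 °C.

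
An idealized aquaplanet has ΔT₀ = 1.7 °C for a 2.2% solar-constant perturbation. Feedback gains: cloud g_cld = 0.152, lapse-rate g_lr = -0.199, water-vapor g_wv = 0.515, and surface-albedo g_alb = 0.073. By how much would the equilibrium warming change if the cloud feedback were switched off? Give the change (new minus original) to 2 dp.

Original: g = 0.541, ΔT = 1.7/(1−0.541) = 3.7037 °C.
Without cloud: g' = 0.389, ΔT' = 1.7/(1−0.389) = 2.7823 °C.
Change = 2.7823 − 3.7037 = -0.92 °C.

-0.92 °C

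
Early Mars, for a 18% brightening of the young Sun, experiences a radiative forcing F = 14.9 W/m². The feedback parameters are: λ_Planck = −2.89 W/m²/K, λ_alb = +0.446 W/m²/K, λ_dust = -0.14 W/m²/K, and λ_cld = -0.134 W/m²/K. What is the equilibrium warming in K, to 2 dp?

Net feedback parameter λ = (−2.89) + (+0.446) + (-0.14) + (-0.134) = -2.718 W/m²/K.
ΔT = −F/λ = −14.9/(-2.718) = 5.48 K.

5.48 K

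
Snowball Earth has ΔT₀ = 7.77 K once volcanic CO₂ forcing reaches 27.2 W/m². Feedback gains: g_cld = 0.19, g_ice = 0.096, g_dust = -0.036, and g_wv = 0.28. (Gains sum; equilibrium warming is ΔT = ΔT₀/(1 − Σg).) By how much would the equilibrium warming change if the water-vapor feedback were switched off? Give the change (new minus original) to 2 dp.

Original: g = 0.53, ΔT = 7.77/(1−0.53) = 16.5319 K.
Without water-vapor: g' = 0.25, ΔT' = 7.77/(1−0.25) = 10.3600 K.
Change = 10.3600 − 16.5319 = -6.17 K.

-6.17 K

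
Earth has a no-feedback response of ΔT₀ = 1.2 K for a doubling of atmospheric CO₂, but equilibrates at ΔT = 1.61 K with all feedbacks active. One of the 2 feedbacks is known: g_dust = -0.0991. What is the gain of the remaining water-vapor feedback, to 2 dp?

Amplification A = ΔT/ΔT₀ = 1.61/1.2 = 1.342.
Total gain g = 1 − 1/A = 1 − 1/1.342 = 0.2548.
The known gain is -0.0991.
g_wv = 0.2548 + 0.0991 = 0.35.

0.35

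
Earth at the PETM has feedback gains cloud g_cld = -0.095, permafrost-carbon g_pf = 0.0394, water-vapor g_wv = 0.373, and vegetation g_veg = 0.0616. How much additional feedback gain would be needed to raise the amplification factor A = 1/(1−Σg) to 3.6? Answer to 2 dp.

Current total gain = 0.379.
Target gain for A = 3.6: g* = 1 − 1/3.6 = 0.7222.
Additional gain needed = 0.7222 − 0.379 = 0.34.

0.34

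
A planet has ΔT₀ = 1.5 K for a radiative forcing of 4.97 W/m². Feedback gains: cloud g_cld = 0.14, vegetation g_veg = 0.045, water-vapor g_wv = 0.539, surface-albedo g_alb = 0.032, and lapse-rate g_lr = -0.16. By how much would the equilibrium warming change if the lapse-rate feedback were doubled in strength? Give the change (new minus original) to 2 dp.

Original: g = 0.596, ΔT = 1.5/(1−0.596) = 3.7129 K.
With doubled lapse-rate: g' = 0.436, ΔT' = 1.5/(1−0.436) = 2.6596 K.
Change = 2.6596 − 3.7129 = -1.05 K.

-1.05 K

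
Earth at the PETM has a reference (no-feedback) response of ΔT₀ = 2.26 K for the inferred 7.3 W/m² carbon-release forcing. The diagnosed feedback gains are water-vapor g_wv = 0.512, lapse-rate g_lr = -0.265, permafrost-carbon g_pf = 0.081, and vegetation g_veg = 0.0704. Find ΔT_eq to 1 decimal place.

Total gain g = 0.512 − 0.265 + 0.081 + 0.0704 = 0.3984.
Amplification A = 1/(1 − 0.3984) = 1.662.
ΔT = 2.26 × 1.662 = 3.8 K.

3.8 K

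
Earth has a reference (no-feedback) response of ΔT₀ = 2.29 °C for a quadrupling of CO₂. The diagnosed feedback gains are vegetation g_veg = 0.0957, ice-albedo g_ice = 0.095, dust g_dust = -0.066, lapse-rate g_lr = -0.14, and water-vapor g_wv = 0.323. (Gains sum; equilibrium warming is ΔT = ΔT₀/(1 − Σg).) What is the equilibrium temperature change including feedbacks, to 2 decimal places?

3.31 °C

Total gain g = 0.0957 + 0.095 − 0.066 − 0.14 + 0.323 = 0.3077.
Amplification A = 1/(1 − 0.3077) = 1.444.
ΔT = 2.29 × 1.444 = 3.31 °C.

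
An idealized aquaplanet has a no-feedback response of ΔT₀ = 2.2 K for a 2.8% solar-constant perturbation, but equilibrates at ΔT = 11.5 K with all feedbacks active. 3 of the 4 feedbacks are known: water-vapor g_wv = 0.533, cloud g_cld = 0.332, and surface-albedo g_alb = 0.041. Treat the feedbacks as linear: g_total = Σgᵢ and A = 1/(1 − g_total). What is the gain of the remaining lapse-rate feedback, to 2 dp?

Amplification A = ΔT/ΔT₀ = 11.5/2.2 = 5.227.
Total gain g = 1 − 1/A = 1 − 1/5.227 = 0.8087.
Known gains sum to 0.533 + 0.332 + 0.041 = 0.906.
g_lr = 0.8087 − 0.906 = -0.10.

-0.10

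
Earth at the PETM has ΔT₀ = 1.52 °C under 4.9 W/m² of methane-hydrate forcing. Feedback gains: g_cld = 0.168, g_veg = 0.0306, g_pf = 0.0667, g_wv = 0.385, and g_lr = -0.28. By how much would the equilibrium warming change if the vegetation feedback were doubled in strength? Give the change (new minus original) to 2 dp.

0.12 °C

Original: g = 0.3703, ΔT = 1.52/(1−0.3703) = 2.4138 °C.
With doubled vegetation: g' = 0.4009, ΔT' = 1.52/(1−0.4009) = 2.5371 °C.
Change = 2.5371 − 2.4138 = 0.12 °C.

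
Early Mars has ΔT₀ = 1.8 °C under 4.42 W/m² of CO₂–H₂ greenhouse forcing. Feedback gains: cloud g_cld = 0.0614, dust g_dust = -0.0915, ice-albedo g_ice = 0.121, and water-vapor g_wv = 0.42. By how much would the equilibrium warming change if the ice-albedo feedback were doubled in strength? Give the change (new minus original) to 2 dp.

1.21 °C

Original: g = 0.5109, ΔT = 1.8/(1−0.5109) = 3.6802 °C.
With doubled ice-albedo: g' = 0.6319, ΔT' = 1.8/(1−0.6319) = 4.8900 °C.
Change = 4.8900 − 3.6802 = 1.21 °C.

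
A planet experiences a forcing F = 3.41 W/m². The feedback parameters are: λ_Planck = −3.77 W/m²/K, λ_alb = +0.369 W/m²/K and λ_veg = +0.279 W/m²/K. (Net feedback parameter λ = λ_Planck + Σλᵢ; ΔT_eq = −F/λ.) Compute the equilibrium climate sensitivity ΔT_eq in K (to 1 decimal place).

Net feedback parameter λ = (−3.77) + (+0.369) + (+0.279) = -3.122 W/m²/K.
ΔT = −F/λ = −3.41/(-3.122) = 1.1 K.

1.1 K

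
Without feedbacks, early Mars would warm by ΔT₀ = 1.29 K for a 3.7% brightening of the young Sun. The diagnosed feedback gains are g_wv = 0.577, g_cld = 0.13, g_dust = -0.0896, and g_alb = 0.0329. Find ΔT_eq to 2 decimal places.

Total gain g = 0.577 + 0.13 − 0.0896 + 0.0329 = 0.6503.
Amplification A = 1/(1 − 0.6503) = 2.86.
ΔT = 1.29 × 2.86 = 3.69 K.

3.69 K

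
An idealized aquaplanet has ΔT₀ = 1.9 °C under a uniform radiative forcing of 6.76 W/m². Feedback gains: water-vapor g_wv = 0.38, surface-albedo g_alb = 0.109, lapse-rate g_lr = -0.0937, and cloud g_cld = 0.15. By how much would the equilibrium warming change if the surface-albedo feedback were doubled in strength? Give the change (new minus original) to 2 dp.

1.32 °C

Original: g = 0.5453, ΔT = 1.9/(1−0.5453) = 4.1786 °C.
With doubled surface-albedo: g' = 0.6543, ΔT' = 1.9/(1−0.6543) = 5.4961 °C.
Change = 5.4961 − 4.1786 = 1.32 °C.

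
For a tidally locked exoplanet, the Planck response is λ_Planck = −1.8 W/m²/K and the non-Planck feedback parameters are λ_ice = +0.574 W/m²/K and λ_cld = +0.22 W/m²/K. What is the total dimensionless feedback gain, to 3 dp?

Convert to gains: g_ice = 0.574/1.8 = 0.3189; g_cld = 0.22/1.8 = 0.1222.
Total gain g = 0.4411.

0.441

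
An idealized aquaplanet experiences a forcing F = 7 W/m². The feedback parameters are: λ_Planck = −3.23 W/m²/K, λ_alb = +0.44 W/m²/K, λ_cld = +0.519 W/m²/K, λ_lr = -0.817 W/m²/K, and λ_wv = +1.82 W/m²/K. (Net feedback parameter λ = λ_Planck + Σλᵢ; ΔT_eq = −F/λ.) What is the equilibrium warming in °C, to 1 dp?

5.5 °C

Net feedback parameter λ = (−3.23) + (+0.44) + (+0.519) + (-0.817) + (+1.82) = -1.268 W/m²/K.
ΔT = −F/λ = −7/(-1.268) = 5.5 °C.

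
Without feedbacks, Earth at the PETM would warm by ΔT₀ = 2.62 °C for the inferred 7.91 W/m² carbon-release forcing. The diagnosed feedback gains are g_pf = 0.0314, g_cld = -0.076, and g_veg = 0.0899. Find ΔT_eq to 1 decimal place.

Total gain g = 0.0314 − 0.076 + 0.0899 = 0.0453.
Amplification A = 1/(1 − 0.0453) = 1.047.
ΔT = 2.62 × 1.047 = 2.7 °C.

2.7 °C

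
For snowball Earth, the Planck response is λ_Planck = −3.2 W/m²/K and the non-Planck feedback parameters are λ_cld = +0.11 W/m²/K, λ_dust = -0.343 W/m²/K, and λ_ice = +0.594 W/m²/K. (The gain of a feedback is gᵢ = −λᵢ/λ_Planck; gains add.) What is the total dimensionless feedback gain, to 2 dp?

0.11

Convert to gains: g_cld = 0.11/3.2 = 0.03437; g_dust = -0.343/3.2 = -0.1072; g_ice = 0.594/3.2 = 0.1856.
Total gain g = 0.11277.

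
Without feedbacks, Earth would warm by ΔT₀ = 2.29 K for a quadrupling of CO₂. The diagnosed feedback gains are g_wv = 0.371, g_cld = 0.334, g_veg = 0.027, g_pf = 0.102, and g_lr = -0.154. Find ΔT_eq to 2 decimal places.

7.16 K

Total gain g = 0.371 + 0.334 + 0.027 + 0.102 − 0.154 = 0.68.
Amplification A = 1/(1 − 0.68) = 3.125.
ΔT = 2.29 × 3.125 = 7.16 K.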